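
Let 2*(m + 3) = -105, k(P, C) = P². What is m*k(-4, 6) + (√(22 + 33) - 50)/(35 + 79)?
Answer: -50641/57 + √55/114 ≈ -888.37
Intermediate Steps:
m = -111/2 (m = -3 + (½)*(-105) = -3 - 105/2 = -111/2 ≈ -55.500)
m*k(-4, 6) + (√(22 + 33) - 50)/(35 + 79) = -111/2*(-4)² + (√(22 + 33) - 50)/(35 + 79) = -111/2*16 + (√55 - 50)/114 = -888 + (-50 + √55)*(1/114) = -888 + (-25/57 + √55/114) = -50641/57 + √55/114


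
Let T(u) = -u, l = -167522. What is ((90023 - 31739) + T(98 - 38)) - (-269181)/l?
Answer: 9753531747/167522 ≈ 58222.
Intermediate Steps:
((90023 - 31739) + T(98 - 38)) - (-269181)/l = ((90023 - 31739) - (98 - 38)) - (-269181)/(-167522) = (58284 - 1*60) - (-269181)*(-1)/167522 = (58284 - 60) - 1*269181/167522 = 58224 - 269181/167522 = 9753531747/167522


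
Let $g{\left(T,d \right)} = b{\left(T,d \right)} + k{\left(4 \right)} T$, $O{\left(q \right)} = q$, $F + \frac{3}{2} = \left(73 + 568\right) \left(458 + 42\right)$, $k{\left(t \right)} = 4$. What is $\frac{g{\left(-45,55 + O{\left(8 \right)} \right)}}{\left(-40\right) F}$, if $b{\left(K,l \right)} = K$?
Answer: $\frac{45}{2563988} \approx 1.7551 \cdot 10^{-5}$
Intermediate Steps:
$F = \frac{640997}{2}$ ($F = - \frac{3}{2} + \left(73 + 568\right) \left(458 + 42\right) = - \frac{3}{2} + 641 \cdot 500 = - \frac{3}{2} + 320500 = \frac{640997}{2} \approx 3.205 \cdot 10^{5}$)
$g{\left(T,d \right)} = 5 T$ ($g{\left(T,d \right)} = T + 4 T = 5 T$)
$\frac{g{\left(-45,55 + O{\left(8 \right)} \right)}}{\left(-40\right) F} = \frac{5 \left(-45\right)}{\left(-40\right) \frac{640997}{2}} = - \frac{225}{-12819940} = \left(-225\right) \left(- \frac{1}{12819940}\right) = \frac{45}{2563988}$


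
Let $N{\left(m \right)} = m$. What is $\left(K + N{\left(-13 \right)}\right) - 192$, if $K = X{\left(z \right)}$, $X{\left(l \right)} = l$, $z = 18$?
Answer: $-187$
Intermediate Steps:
$K = 18$
$\left(K + N{\left(-13 \right)}\right) - 192 = \left(18 - 13\right) - 192 = 5 - 192 = -187$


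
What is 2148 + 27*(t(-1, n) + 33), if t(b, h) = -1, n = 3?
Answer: 3012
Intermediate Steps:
2148 + 27*(t(-1, n) + 33) = 2148 + 27*(-1 + 33) = 2148 + 27*32 = 2148 + 864 = 3012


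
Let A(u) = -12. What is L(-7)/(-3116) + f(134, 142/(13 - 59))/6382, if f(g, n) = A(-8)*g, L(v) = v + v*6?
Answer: -2348905/9943156 ≈ -0.23623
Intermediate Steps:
L(v) = 7*v (L(v) = v + 6*v = 7*v)
f(g, n) = -12*g
L(-7)/(-3116) + f(134, 142/(13 - 59))/6382 = (7*(-7))/(-3116) - 12*134/6382 = -49*(-1/3116) - 1608*1/6382 = 49/3116 - 804/3191 = -2348905/9943156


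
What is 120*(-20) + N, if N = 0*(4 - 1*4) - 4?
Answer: -2404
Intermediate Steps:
N = -4 (N = 0*(4 - 4) - 4 = 0*0 - 4 = 0 - 4 = -4)
120*(-20) + N = 120*(-20) - 4 = -2400 - 4 = -2404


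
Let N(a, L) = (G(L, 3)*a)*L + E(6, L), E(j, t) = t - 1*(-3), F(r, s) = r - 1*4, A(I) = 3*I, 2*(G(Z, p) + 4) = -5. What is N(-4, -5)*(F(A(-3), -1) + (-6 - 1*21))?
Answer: 5280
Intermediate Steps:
G(Z, p) = -13/2 (G(Z, p) = -4 + (½)*(-5) = -4 - 5/2 = -13/2)
F(r, s) = -4 + r (F(r, s) = r - 4 = -4 + r)
E(j, t) = 3 + t (E(j, t) = t + 3 = 3 + t)
N(a, L) = 3 + L - 13*L*a/2 (N(a, L) = (-13*a/2)*L + (3 + L) = -13*L*a/2 + (3 + L) = 3 + L - 13*L*a/2)
N(-4, -5)*(F(A(-3), -1) + (-6 - 1*21)) = (3 - 5 - 13/2*(-5)*(-4))*((-4 + 3*(-3)) + (-6 - 1*21)) = (3 - 5 - 130)*((-4 - 9) + (-6 - 21)) = -132*(-13 - 27) = -132*(-40) = 5280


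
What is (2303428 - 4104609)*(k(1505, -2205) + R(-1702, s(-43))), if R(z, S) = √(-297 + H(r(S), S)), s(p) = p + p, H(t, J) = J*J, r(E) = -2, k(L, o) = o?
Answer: 3971604105 - 1801181*√7099 ≈ 3.8198e+9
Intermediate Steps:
H(t, J) = J²
s(p) = 2*p
R(z, S) = √(-297 + S²)
(2303428 - 4104609)*(k(1505, -2205) + R(-1702, s(-43))) = (2303428 - 4104609)*(-2205 + √(-297 + (2*(-43))²)) = -1801181*(-2205 + √(-297 + (-86)²)) = -1801181*(-2205 + √(-297 + 7396)) = -1801181*(-2205 + √7099) = 3971604105 - 1801181*√7099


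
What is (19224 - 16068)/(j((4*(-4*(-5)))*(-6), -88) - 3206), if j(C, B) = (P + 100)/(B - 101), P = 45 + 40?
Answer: -596484/606119 ≈ -0.98410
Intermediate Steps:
P = 85
j(C, B) = 185/(-101 + B) (j(C, B) = (85 + 100)/(B - 101) = 185/(-101 + B))
(19224 - 16068)/(j((4*(-4*(-5)))*(-6), -88) - 3206) = (19224 - 16068)/(185/(-101 - 88) - 3206) = 3156/(185/(-189) - 3206) = 3156/(185*(-1/189) - 3206) = 3156/(-185/189 - 3206) = 3156/(-606119/189) = 3156*(-189/606119) = -596484/606119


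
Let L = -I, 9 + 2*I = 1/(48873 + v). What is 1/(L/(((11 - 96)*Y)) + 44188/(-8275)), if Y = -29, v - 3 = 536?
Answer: -403159919800/2152113621531 ≈ -0.18733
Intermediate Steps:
v = 539 (v = 3 + 536 = 539)
I = -444707/98824 (I = -9/2 + 1/(2*(48873 + 539)) = -9/2 + (½)/49412 = -9/2 + (½)*(1/49412) = -9/2 + 1/98824 = -444707/98824 ≈ -4.5000)
L = 444707/98824 (L = -1*(-444707/98824) = 444707/98824 ≈ 4.5000)
1/(L/(((11 - 96)*Y)) + 44188/(-8275)) = 1/(444707/(98824*(((11 - 96)*(-29)))) + 44188/(-8275)) = 1/(444707/(98824*((-85*(-29)))) + 44188*(-1/8275)) = 1/((444707/98824)/2465 - 44188/8275) = 1/((444707/98824)*(1/2465) - 44188/8275) = 1/(444707/243601160 - 44188/8275) = 1/(-2152113621531/403159919800) = -403159919800/2152113621531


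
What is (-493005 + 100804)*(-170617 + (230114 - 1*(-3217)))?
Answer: -24596493514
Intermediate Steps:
(-493005 + 100804)*(-170617 + (230114 - 1*(-3217))) = -392201*(-170617 + (230114 + 3217)) = -392201*(-170617 + 233331) = -392201*62714 = -24596493514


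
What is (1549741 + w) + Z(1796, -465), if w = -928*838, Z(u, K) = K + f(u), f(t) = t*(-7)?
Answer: 759040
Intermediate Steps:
f(t) = -7*t
Z(u, K) = K - 7*u
w = -777664
(1549741 + w) + Z(1796, -465) = (1549741 - 777664) + (-465 - 7*1796) = 772077 + (-465 - 12572) = 772077 - 13037 = 759040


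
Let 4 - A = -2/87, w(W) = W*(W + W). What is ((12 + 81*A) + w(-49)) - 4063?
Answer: 31229/29 ≈ 1076.9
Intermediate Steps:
w(W) = 2*W**2 (w(W) = W*(2*W) = 2*W**2)
A = 350/87 (A = 4 - (-2)/87 = 4 - 1*(-2/87) = 4 + 2/87 = 350/87 ≈ 4.0230)
((12 + 81*A) + w(-49)) - 4063 = ((12 + 81*(350/87)) + 2*(-49)**2) - 4063 = ((12 + 9450/29) + 2*2401) - 4063 = (9798/29 + 4802) - 4063 = 149056/29 - 4063 = 31229/29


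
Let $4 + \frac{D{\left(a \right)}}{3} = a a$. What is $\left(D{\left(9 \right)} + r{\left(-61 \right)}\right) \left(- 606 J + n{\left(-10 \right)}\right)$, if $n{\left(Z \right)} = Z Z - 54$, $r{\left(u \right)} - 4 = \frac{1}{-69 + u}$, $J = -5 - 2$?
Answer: $\frac{65497056}{65} \approx 1.0076 \cdot 10^{6}$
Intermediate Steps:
$J = -7$ ($J = -5 - 2 = -7$)
$r{\left(u \right)} = 4 + \frac{1}{-69 + u}$
$n{\left(Z \right)} = -54 + Z^{2}$ ($n{\left(Z \right)} = Z^{2} - 54 = -54 + Z^{2}$)
$D{\left(a \right)} = -12 + 3 a^{2}$ ($D{\left(a \right)} = -12 + 3 a a = -12 + 3 a^{2}$)
$\left(D{\left(9 \right)} + r{\left(-61 \right)}\right) \left(- 606 J + n{\left(-10 \right)}\right) = \left(\left(-12 + 3 \cdot 9^{2}\right) + \frac{-275 + 4 \left(-61\right)}{-69 - 61}\right) \left(\left(-606\right) \left(-7\right) - \left(54 - \left(-10\right)^{2}\right)\right) = \left(\left(-12 + 3 \cdot 81\right) + \frac{-275 - 244}{-130}\right) \left(4242 + \left(-54 + 100\right)\right) = \left(\left(-12 + 243\right) - - \frac{519}{130}\right) \left(4242 + 46\right) = \left(231 + \frac{519}{130}\right) 4288 = \frac{30549}{130} \cdot 4288 = \frac{65497056}{65}$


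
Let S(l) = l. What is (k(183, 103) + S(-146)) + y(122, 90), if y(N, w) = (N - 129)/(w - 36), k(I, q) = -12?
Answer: -8539/54 ≈ -158.13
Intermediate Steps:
y(N, w) = (-129 + N)/(-36 + w)
(k(183, 103) + S(-146)) + y(122, 90) = (-12 - 146) + (-129 + 122)/(-36 + 90) = -158 - 7/54 = -8539/54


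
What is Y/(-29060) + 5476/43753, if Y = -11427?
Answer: 659098091/1271462180 ≈ 0.51838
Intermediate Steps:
Y/(-29060) + 5476/43753 = -11427/(-29060) + 5476/43753 = -11427*(-1/29060) + 5476*(1/43753) = 11427/29060 + 5476/43753 = 659098091/1271462180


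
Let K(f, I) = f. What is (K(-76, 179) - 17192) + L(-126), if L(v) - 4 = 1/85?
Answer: -1467439/85 ≈ -17264.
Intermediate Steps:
L(v) = 341/85 (L(v) = 4 + 1/85 = 341/85)
(K(-76, 179) - 17192) + L(-126) = (-76 - 17192) + 341/85 = -17268 + 341/85 = -1467439/85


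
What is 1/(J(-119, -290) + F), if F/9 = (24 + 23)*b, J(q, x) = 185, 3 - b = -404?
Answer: 1/172346 ≈ 5.8023e-6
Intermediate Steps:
b = 407 (b = 3 - 1*(-404) = 3 + 404 = 407)
F = 172161 (F = 9*((24 + 23)*407) = 9*(47*407) = 9*19129 = 172161)
1/(J(-119, -290) + F) = 1/(185 + 172161) = 1/172346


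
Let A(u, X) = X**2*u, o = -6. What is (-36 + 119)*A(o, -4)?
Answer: -7968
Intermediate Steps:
A(u, X) = u*X**2
(-36 + 119)*A(o, -4) = (-36 + 119)*(-6*(-4)**2) = 83*(-6*16) = 83*(-96) = -7968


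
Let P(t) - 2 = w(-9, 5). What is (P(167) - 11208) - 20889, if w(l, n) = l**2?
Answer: -32014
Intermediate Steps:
P(t) = 83 (P(t) = 2 + (-9)**2 = 2 + 81 = 83)
(P(167) - 11208) - 20889 = (83 - 11208) - 20889 = -11125 - 20889 = -32014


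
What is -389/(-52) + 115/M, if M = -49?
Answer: 13081/2548 ≈ 5.1338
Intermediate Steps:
-389/(-52) + 115/M = -389/(-52) + 115/(-49) = -389*(-1/52) + 115*(-1/49) = 389/52 - 115/49 = 13081/2548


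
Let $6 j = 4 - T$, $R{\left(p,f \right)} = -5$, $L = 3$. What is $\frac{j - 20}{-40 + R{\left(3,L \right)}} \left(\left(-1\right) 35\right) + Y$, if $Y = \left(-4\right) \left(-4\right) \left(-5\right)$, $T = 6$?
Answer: $- \frac{2587}{27} \approx -95.815$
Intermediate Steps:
$j = - \frac{1}{3}$ ($j = \frac{4 - 6}{6} = \frac{1}{6} \left(-2\right) = - \frac{1}{3} \approx -0.33333$)
$Y = -80$ ($Y = 16 \left(-5\right) = -80$)
$\frac{j - 20}{-40 + R{\left(3,L \right)}} \left(\left(-1\right) 35\right) + Y = \frac{- \frac{1}{3} - 20}{-40 - 5} \left(\left(-1\right) 35\right) - 80 = - \frac{61}{3 \left(-45\right)} \left(-35\right) - 80 = \left(- \frac{61}{3}\right) \left(- \frac{1}{45}\right) \left(-35\right) - 80 = \frac{61}{135} \left(-35\right) - 80 = - \frac{427}{27} - 80 = - \frac{2587}{27}$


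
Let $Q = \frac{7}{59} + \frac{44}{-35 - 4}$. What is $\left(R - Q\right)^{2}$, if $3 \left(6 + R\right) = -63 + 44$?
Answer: $\frac{678915136}{5294601} \approx 128.23$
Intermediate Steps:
$Q = - \frac{2323}{2301}$ ($Q = 7 \cdot \frac{1}{59} + \frac{44}{-39} = \frac{7}{59} + 44 \left(- \frac{1}{39}\right) = \frac{7}{59} - \frac{44}{39} = - \frac{2323}{2301} \approx -1.0096$)
$R = - \frac{37}{3}$ ($R = -6 + \frac{-63 + 44}{3} = -6 + \frac{1}{3} \left(-19\right) = -6 - \frac{19}{3} = - \frac{37}{3} \approx -12.333$)
$\left(R - Q\right)^{2} = \left(- \frac{37}{3} - - \frac{2323}{2301}\right)^{2} = \left(- \frac{37}{3} + \frac{2323}{2301}\right)^{2} = \left(- \frac{26056}{2301}\right)^{2} = \frac{678915136}{5294601}$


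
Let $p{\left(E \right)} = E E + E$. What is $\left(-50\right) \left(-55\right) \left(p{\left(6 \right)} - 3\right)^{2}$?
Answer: $4182750$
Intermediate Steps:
$p{\left(E \right)} = E + E^{2}$ ($p{\left(E \right)} = E^{2} + E = E + E^{2}$)
$\left(-50\right) \left(-55\right) \left(p{\left(6 \right)} - 3\right)^{2} = \left(-50\right) \left(-55\right) \left(6 \left(1 + 6\right) - 3\right)^{2} = 2750 \left(6 \cdot 7 - 3\right)^{2} = 2750 \left(42 - 3\right)^{2} = 2750 \cdot 39^{2} = 2750 \cdot 1521 = 4182750$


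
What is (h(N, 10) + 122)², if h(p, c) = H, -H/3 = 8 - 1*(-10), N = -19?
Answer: 4624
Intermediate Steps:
H = -54 (H = -3*(8 - 1*(-10)) = -3*(8 + 10) = -3*18 = -54)
h(p, c) = -54
(h(N, 10) + 122)² = (-54 + 122)² = 68² = 4624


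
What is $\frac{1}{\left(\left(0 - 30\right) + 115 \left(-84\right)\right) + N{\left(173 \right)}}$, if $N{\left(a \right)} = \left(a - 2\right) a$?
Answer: $\frac{1}{19893} \approx 5.0269 \cdot 10^{-5}$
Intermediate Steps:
$N{\left(a \right)} = a \left(-2 + a\right)$ ($N{\left(a \right)} = \left(-2 + a\right) a = a \left(-2 + a\right)$)
$\frac{1}{\left(\left(0 - 30\right) + 115 \left(-84\right)\right) + N{\left(173 \right)}} = \frac{1}{\left(\left(0 - 30\right) + 115 \left(-84\right)\right) + 173 \left(-2 + 173\right)} = \frac{1}{\left(\left(0 - 30\right) - 9660\right) + 173 \cdot 171} = \frac{1}{\left(-30 - 9660\right) + 29583} = \frac{1}{-9690 + 29583} = \frac{1}{19893}$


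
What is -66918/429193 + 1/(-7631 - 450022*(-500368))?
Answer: -15323881808801879/98283015113262672 ≈ -0.15592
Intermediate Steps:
-66918/429193 + 1/(-7631 - 450022*(-500368)) = -66918*1/429193 - 1/500368/(-457653) = -66918/429193 - 1/457653*(-1/500368) = -66918/429193 + 1/228994916304 = -15323881808801879/98283015113262672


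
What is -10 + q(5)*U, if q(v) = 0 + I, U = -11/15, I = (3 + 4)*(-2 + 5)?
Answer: -127/5 ≈ -25.400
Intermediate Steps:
I = 21 (I = 7*3 = 21)
U = -11/15 (U = -11*1/15 = -11/15 ≈ -0.73333)
q(v) = 21 (q(v) = 0 + 21 = 21)
-10 + q(5)*U = -10 + 21*(-11/15) = -10 - 77/5 = -127/5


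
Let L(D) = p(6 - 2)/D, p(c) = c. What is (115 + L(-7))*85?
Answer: 68085/7 ≈ 9726.4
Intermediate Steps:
L(D) = 4/D (L(D) = (6 - 2)/D = 4/D)
(115 + L(-7))*85 = (115 + 4/(-7))*85 = (115 + 4*(-⅐))*85 = (115 - 4/7)*85 = (801/7)*85 = 68085/7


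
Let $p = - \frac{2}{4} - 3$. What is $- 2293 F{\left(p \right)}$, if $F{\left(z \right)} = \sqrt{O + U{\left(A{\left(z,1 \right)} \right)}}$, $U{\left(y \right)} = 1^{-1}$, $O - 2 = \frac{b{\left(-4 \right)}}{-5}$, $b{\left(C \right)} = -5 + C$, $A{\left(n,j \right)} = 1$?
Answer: $- \frac{4586 \sqrt{30}}{5} \approx -5023.7$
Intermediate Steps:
$O = \frac{19}{5}$ ($O = 2 + \frac{-5 - 4}{-5} = 2 - - \frac{9}{5} = 2 + \frac{9}{5} = \frac{19}{5} \approx 3.8$)
$p = - \frac{7}{2}$ ($p = \left(-2\right) \frac{1}{4} - 3 = - \frac{1}{2} - 3 = - \frac{7}{2} \approx -3.5$)
$U{\left(y \right)} = 1$
$F{\left(z \right)} = \frac{2 \sqrt{30}}{5}$ ($F{\left(z \right)} = \sqrt{\frac{19}{5} + 1} = \sqrt{\frac{24}{5}} = \frac{2 \sqrt{30}}{5}$)
$- 2293 F{\left(p \right)} = - 2293 \frac{2 \sqrt{30}}{5} = - \frac{4586 \sqrt{30}}{5}$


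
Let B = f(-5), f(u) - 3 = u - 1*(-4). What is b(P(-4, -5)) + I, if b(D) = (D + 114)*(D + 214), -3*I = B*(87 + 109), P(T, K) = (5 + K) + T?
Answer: 68908/3 ≈ 22969.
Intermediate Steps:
P(T, K) = 5 + K + T
f(u) = 7 + u (f(u) = 3 + (u - 1*(-4)) = 3 + (u + 4) = 3 + (4 + u) = 7 + u)
B = 2 (B = 7 - 5 = 2)
I = -392/3 (I = -2*(87 + 109)/3 = -2*196/3 = -⅓*392 = -392/3 ≈ -130.67)
b(D) = (114 + D)*(214 + D)
b(P(-4, -5)) + I = (24396 + (5 - 5 - 4)² + 328*(5 - 5 - 4)) - 392/3 = (24396 + (-4)² + 328*(-4)) - 392/3 = (24396 + 16 - 1312) - 392/3 = 23100 - 392/3 = 68908/3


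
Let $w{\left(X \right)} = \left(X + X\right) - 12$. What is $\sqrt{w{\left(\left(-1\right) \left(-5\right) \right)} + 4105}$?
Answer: $\sqrt{4103} \approx 64.055$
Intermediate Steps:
$w{\left(X \right)} = -12 + 2 X$ ($w{\left(X \right)} = 2 X - 12 = -12 + 2 X$)
$\sqrt{w{\left(\left(-1\right) \left(-5\right) \right)} + 4105} = \sqrt{\left(-12 + 2 \left(\left(-1\right) \left(-5\right)\right)\right) + 4105} = \sqrt{\left(-12 + 2 \cdot 5\right) + 4105} = \sqrt{\left(-12 + 10\right) + 4105} = \sqrt{-2 + 4105} = \sqrt{4103}$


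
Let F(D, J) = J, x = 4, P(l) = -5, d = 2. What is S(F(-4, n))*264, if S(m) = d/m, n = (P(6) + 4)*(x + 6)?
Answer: -264/5 ≈ -52.800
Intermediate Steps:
n = -10 (n = (-5 + 4)*(4 + 6) = -1*10 = -10)
S(m) = 2/m
S(F(-4, n))*264 = (2/(-10))*264 = (2*(-⅒))*264 = -⅕*264 = -264/5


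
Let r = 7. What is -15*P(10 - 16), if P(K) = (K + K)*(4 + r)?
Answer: 1980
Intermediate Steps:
P(K) = 22*K (P(K) = (K + K)*(4 + 7) = (2*K)*11 = 22*K)
-15*P(10 - 16) = -330*(10 - 16) = -330*(-6) = -15*(-132) = 1980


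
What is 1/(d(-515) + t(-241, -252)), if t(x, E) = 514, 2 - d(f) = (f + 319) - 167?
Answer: 1/879 ≈ 0.0011377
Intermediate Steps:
d(f) = -150 - f (d(f) = 2 - ((f + 319) - 167) = 2 - ((319 + f) - 167) = 2 - (152 + f) = 2 + (-152 - f) = -150 - f)
1/(d(-515) + t(-241, -252)) = 1/((-150 - 1*(-515)) + 514) = 1/((-150 + 515) + 514) = 1/(365 + 514) = 1/879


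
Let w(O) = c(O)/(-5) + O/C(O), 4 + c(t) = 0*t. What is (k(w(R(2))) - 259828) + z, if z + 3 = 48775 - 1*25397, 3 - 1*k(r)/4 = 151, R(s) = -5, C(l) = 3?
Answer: -237045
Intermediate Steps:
c(t) = -4 (c(t) = -4 + 0*t = -4 + 0 = -4)
w(O) = ⅘ + O/3 (w(O) = -4/(-5) + O/3 = -4*(-⅕) + O*(⅓) = ⅘ + O/3)
k(r) = -592 (k(r) = 12 - 4*151 = 12 - 604 = -592)
z = 23375 (z = -3 + (48775 - 1*25397) = -3 + (48775 - 25397) = -3 + 23378 = 23375)
(k(w(R(2))) - 259828) + z = (-592 - 259828) + 23375 = -260420 + 23375 = -237045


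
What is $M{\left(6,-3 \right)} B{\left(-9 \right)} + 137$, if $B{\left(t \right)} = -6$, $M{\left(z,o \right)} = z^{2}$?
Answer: $-79$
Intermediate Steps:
$M{\left(6,-3 \right)} B{\left(-9 \right)} + 137 = 6^{2} \left(-6\right) + 137 = 36 \left(-6\right) + 137 = -216 + 137 = -79$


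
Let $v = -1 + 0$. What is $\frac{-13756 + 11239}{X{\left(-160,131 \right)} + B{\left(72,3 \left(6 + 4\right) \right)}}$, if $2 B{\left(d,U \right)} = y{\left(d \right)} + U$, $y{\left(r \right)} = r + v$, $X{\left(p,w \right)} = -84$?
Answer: $\frac{5034}{67} \approx 75.134$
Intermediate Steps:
$v = -1$
$y{\left(r \right)} = -1 + r$ ($y{\left(r \right)} = r - 1 = -1 + r$)
$B{\left(d,U \right)} = - \frac{1}{2} + \frac{U}{2} + \frac{d}{2}$ ($B{\left(d,U \right)} = \frac{\left(-1 + d\right) + U}{2} = \frac{-1 + U + d}{2} = - \frac{1}{2} + \frac{U}{2} + \frac{d}{2}$)
$\frac{-13756 + 11239}{X{\left(-160,131 \right)} + B{\left(72,3 \left(6 + 4\right) \right)}} = \frac{-13756 + 11239}{-84 + \left(- \frac{1}{2} + \frac{3 \left(6 + 4\right)}{2} + \frac{1}{2} \cdot 72\right)} = - \frac{2517}{-84 + \left(- \frac{1}{2} + \frac{3 \cdot 10}{2} + 36\right)} = - \frac{2517}{-84 + \left(- \frac{1}{2} + \frac{1}{2} \cdot 30 + 36\right)} = - \frac{2517}{-84 + \left(- \frac{1}{2} + 15 + 36\right)} = - \frac{2517}{-84 + \frac{101}{2}} = - \frac{2517}{- \frac{67}{2}} = \left(-2517\right) \left(- \frac{2}{67}\right) = \frac{5034}{67}$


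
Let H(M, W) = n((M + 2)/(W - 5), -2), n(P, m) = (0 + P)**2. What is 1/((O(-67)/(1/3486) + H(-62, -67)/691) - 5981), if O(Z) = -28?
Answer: -24876/2576879939 ≈ -9.6535e-6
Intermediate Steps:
n(P, m) = P**2
H(M, W) = (2 + M)**2/(-5 + W)**2 (H(M, W) = ((M + 2)/(W - 5))**2 = ((2 + M)/(-5 + W))**2 = (2 + M)**2/(-5 + W)**2)
1/((O(-67)/(1/3486) + H(-62, -67)/691) - 5981) = 1/((-28/(1/3486) + ((2 - 62)**2/(-5 - 67)**2)/691) - 5981) = 1/((-28/1/3486 + ((-60)**2/(-72)**2)*(1/691)) - 5981) = 1/((-28*3486 + ((1/5184)*3600)*(1/691)) - 5981) = 1/((-97608 + (25/36)*(1/691)) - 5981) = 1/((-97608 + 25/24876) - 5981) = 1/(-2428096583/24876 - 5981) = 1/(-2576879939/24876) = -24876/2576879939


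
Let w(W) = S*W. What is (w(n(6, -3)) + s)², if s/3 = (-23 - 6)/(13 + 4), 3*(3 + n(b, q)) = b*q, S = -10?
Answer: 2082249/289 ≈ 7205.0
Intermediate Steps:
n(b, q) = -3 + b*q/3 (n(b, q) = -3 + (b*q)/3 = -3 + b*q/3)
s = -87/17 (s = 3*((-23 - 6)/(13 + 4)) = 3*(-29/17) = -87/17 ≈ -5.1176)
w(W) = -10*W
(w(n(6, -3)) + s)² = (-10*(-3 + (⅓)*6*(-3)) - 87/17)² = (-10*(-3 - 6) - 87/17)² = (-10*(-9) - 87/17)² = (90 - 87/17)² = (1443/17)² = 2082249/289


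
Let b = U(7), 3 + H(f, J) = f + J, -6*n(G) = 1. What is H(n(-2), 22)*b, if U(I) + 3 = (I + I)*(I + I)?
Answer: 21809/6 ≈ 3634.8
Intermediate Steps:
n(G) = -⅙ (n(G) = -⅙*1 = -⅙)
U(I) = -3 + 4*I² (U(I) = -3 + (I + I)*(I + I) = -3 + (2*I)*(2*I) = -3 + 4*I²)
H(f, J) = -3 + J + f (H(f, J) = -3 + (f + J) = -3 + (J + f) = -3 + J + f)
b = 193 (b = -3 + 4*7² = -3 + 4*49 = -3 + 196 = 193)
H(n(-2), 22)*b = (-3 + 22 - ⅙)*193 = (113/6)*193 = 21809/6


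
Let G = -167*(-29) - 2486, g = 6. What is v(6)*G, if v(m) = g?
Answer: 14142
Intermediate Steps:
v(m) = 6
G = 2357 (G = 4843 - 2486 = 2357)
v(6)*G = 6*2357 = 14142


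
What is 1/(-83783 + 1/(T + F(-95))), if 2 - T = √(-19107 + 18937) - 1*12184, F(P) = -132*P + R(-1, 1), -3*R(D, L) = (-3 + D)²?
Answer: -460806815974556/38607777444155680819 - 9*I*√170/38607777444155680819 ≈ -1.1936e-5 - 3.0394e-18*I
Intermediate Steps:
R(D, L) = -(-3 + D)²/3
F(P) = -16/3 - 132*P (F(P) = -132*P - (-3 - 1)²/3 = -132*P - ⅓*(-4)² = -132*P - ⅓*16 = -132*P - 16/3 = -16/3 - 132*P)
T = 12186 - I*√170 (T = 2 - (√(-19107 + 18937) - 1*12184) = 2 - (√(-170) - 12184) = 2 - (I*√170 - 12184) = 2 - (-12184 + I*√170) = 2 + (12184 - I*√170) = 12186 - I*√170 ≈ 12186.0 - 13.038*I)
1/(-83783 + 1/(T + F(-95))) = 1/(-83783 + 1/((12186 - I*√170) + (-16/3 - 132*(-95)))) = 1/(-83783 + 1/((12186 - I*√170) + (-16/3 + 12540))) = 1/(-83783 + 1/((12186 - I*√170) + 37604/3)) = 1/(-83783 + 1/(74162/3 - I*√170))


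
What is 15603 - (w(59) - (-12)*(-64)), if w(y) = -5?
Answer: 16376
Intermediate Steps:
15603 - (w(59) - (-12)*(-64)) = 15603 - (-5 - (-12)*(-64)) = 15603 - (-5 - 1*768) = 15603 - (-5 - 768) = 15603 - 1*(-773) = 15603 + 773 = 16376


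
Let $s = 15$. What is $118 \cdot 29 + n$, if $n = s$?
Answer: $3437$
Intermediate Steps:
$n = 15$
$118 \cdot 29 + n = 118 \cdot 29 + 15 = 3422 + 15 = 3437$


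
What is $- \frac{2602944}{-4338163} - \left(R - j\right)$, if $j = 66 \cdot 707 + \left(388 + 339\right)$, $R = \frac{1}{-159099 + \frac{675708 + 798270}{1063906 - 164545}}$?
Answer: $\frac{9805385695793158280318}{206910075043661681} \approx 47390.0$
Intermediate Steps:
$R = - \frac{299787}{47695320587}$ ($R = \frac{1}{-159099 + \frac{1473978}{899361}} = \frac{1}{-159099 + 1473978 \cdot \frac{1}{899361}} = \frac{1}{-159099 + \frac{491326}{299787}} = \frac{1}{- \frac{47695320587}{299787}} = - \frac{299787}{47695320587} \approx -6.2855 \cdot 10^{-6}$)
$j = 47389$ ($j = 46662 + 727 = 47389$)
$- \frac{2602944}{-4338163} - \left(R - j\right) = - \frac{2602944}{-4338163} - \left(- \frac{299787}{47695320587} - 47389\right) = \left(-2602944\right) \left(- \frac{1}{4338163}\right) - \left(- \frac{299787}{47695320587} - 47389\right) = \frac{2602944}{4338163} - - \frac{2260233547597130}{47695320587} = \frac{2602944}{4338163} + \frac{2260233547597130}{47695320587} = \frac{9805385695793158280318}{206910075043661681}$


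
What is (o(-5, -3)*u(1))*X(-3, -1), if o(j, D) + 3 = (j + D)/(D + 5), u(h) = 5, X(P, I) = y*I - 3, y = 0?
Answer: 105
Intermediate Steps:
X(P, I) = -3 (X(P, I) = 0*I - 3 = 0 - 3 = -3)
o(j, D) = -3 + (D + j)/(5 + D) (o(j, D) = -3 + (j + D)/(D + 5) = -3 + (D + j)/(5 + D))
(o(-5, -3)*u(1))*X(-3, -1) = (((-15 - 5 - 2*(-3))/(5 - 3))*5)*(-3) = (((-15 - 5 + 6)/2)*5)*(-3) = (((1/2)*(-14))*5)*(-3) = -7*5*(-3) = -35*(-3) = 105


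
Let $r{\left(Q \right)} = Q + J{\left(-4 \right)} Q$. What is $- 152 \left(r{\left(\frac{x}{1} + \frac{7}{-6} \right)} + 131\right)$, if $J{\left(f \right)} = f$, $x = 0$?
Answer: $-20444$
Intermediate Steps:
$r{\left(Q \right)} = - 3 Q$ ($r{\left(Q \right)} = Q - 4 Q = - 3 Q$)
$- 152 \left(r{\left(\frac{x}{1} + \frac{7}{-6} \right)} + 131\right) = - 152 \left(- 3 \left(\frac{0}{1} + \frac{7}{-6}\right) + 131\right) = - 152 \left(- 3 \left(0 \cdot 1 + 7 \left(- \frac{1}{6}\right)\right) + 131\right) = - 152 \left(- 3 \left(0 - \frac{7}{6}\right) + 131\right) = - 152 \left(\left(-3\right) \left(- \frac{7}{6}\right) + 131\right) = - 152 \left(\frac{7}{2} + 131\right) = - \frac{152 \cdot 269}{2} = \left(-1\right) 20444 = -20444$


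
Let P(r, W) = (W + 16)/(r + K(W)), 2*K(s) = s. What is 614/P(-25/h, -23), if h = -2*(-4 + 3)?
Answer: 14736/7 ≈ 2105.1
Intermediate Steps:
K(s) = s/2
h = 2 (h = -2*(-1) = 2)
P(r, W) = (16 + W)/(r + W/2) (P(r, W) = (W + 16)/(r + W/2) = (16 + W)/(r + W/2))
614/P(-25/h, -23) = 614/((2*(16 - 23)/(-23 + 2*(-25/2)))) = 614/((2*(-7)/(-23 + 2*(-25*1/2)))) = 614/((2*(-7)/(-23 + 2*(-25/2)))) = 614/((2*(-7)/(-23 - 25))) = 614/((2*(-7)/(-48))) = 614/((2*(-1/48)*(-7))) = 614/(7/24) = 614*(24/7) = 14736/7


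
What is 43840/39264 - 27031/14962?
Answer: -12669097/18358374 ≈ -0.69010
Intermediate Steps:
43840/39264 - 27031/14962 = 43840*(1/39264) - 27031*1/14962 = 1370/1227 - 27031/14962 = -12669097/18358374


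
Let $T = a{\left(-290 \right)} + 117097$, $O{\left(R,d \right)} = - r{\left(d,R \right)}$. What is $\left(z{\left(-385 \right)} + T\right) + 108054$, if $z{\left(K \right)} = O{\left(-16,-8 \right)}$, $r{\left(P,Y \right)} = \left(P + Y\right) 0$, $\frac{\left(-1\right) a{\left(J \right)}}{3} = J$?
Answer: $226021$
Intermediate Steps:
$a{\left(J \right)} = - 3 J$
$r{\left(P,Y \right)} = 0$
$O{\left(R,d \right)} = 0$ ($O{\left(R,d \right)} = \left(-1\right) 0 = 0$)
$z{\left(K \right)} = 0$
$T = 117967$ ($T = \left(-3\right) \left(-290\right) + 117097 = 870 + 117097 = 117967$)
$\left(z{\left(-385 \right)} + T\right) + 108054 = \left(0 + 117967\right) + 108054 = 117967 + 108054 = 226021$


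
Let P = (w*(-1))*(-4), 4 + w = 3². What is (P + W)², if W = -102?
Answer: 6724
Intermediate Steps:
w = 5 (w = -4 + 3² = -4 + 9 = 5)
P = 20 (P = (5*(-1))*(-4) = -5*(-4) = 20)
(P + W)² = (20 - 102)² = (-82)² = 6724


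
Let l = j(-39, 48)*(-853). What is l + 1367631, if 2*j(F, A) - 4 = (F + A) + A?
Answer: 2683229/2 ≈ 1.3416e+6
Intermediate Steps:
j(F, A) = 2 + A + F/2 (j(F, A) = 2 + ((F + A) + A)/2 = 2 + ((A + F) + A)/2 = 2 + (F + 2*A)/2 = 2 + (A + F/2) = 2 + A + F/2)
l = -52033/2 (l = (2 + 48 + (½)*(-39))*(-853) = (2 + 48 - 39/2)*(-853) = (61/2)*(-853) = -52033/2 ≈ -26017.)
l + 1367631 = -52033/2 + 1367631 = 2683229/2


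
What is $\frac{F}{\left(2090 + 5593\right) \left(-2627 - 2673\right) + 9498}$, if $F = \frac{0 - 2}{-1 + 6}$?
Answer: $\frac{1}{101776005} \approx 9.8255 \cdot 10^{-9}$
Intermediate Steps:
$F = - \frac{2}{5} \approx -0.4$
$\frac{F}{\left(2090 + 5593\right) \left(-2627 - 2673\right) + 9498} = \frac{1}{\left(2090 + 5593\right) \left(-2627 - 2673\right) + 9498} \left(- \frac{2}{5}\right) = \frac{1}{7683 \left(-5300\right) + 9498} \left(- \frac{2}{5}\right) = \frac{1}{-40719900 + 9498} \left(- \frac{2}{5}\right) = \frac{1}{-40710402} \left(- \frac{2}{5}\right) = \left(- \frac{1}{40710402}\right) \left(- \frac{2}{5}\right) = \frac{1}{101776005}$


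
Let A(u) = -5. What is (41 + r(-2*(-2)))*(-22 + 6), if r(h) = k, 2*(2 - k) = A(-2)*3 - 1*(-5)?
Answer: -768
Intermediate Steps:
k = 7 (k = 2 - (-5*3 - 1*(-5))/2 = 2 - (-15 + 5)/2 = 2 - ½*(-10) = 2 + 5 = 7)
r(h) = 7
(41 + r(-2*(-2)))*(-22 + 6) = (41 + 7)*(-22 + 6) = 48*(-16) = -768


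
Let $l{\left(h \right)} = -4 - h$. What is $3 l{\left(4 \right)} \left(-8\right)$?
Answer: $192$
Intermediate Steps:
$3 l{\left(4 \right)} \left(-8\right) = 3 \left(-4 - 4\right) \left(-8\right) = 3 \left(-8\right) \left(-8\right) = \left(-24\right) \left(-8\right) = 192$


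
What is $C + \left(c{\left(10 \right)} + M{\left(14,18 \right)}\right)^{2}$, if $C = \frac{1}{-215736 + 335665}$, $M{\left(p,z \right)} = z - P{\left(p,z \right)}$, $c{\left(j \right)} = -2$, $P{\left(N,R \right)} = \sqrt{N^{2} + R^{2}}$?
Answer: $\frac{93064905}{119929} - 64 \sqrt{130} \approx 46.288$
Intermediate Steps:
$M{\left(p,z \right)} = z - \sqrt{p^{2} + z^{2}}$
$C = \frac{1}{119929} \approx 8.3383 \cdot 10^{-6}$
$C + \left(c{\left(10 \right)} + M{\left(14,18 \right)}\right)^{2} = \frac{1}{119929} + \left(-2 + \left(18 - \sqrt{14^{2} + 18^{2}}\right)\right)^{2} = \frac{1}{119929} + \left(-2 + \left(18 - \sqrt{196 + 324}\right)\right)^{2} = \frac{1}{119929} + \left(-2 + \left(18 - \sqrt{520}\right)\right)^{2} = \frac{1}{119929} + \left(-2 + \left(18 - 2 \sqrt{130}\right)\right)^{2} = \frac{1}{119929} + \left(16 - 2 \sqrt{130}\right)^{2}$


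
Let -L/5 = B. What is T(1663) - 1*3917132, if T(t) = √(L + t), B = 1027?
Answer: -3917132 + 4*I*√217 ≈ -3.9171e+6 + 58.924*I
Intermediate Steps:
L = -5135 (L = -5*1027 = -5135)
T(t) = √(-5135 + t)
T(1663) - 1*3917132 = √(-5135 + 1663) - 1*3917132 = √(-3472) - 3917132 = 4*I*√217 - 3917132 = -3917132 + 4*I*√217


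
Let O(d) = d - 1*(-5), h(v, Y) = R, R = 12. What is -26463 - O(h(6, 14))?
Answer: -26480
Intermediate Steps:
h(v, Y) = 12
O(d) = 5 + d (O(d) = d + 5 = 5 + d)
-26463 - O(h(6, 14)) = -26463 - (5 + 12) = -26463 - 1*17 = -26463 - 17 = -26480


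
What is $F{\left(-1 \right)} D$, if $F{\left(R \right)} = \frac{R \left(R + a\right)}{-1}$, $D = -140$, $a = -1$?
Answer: $280$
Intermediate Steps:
$F{\left(R \right)} = - R \left(-1 + R\right)$ ($F{\left(R \right)} = \frac{R \left(R - 1\right)}{-1} = R \left(-1 + R\right) \left(-1\right) = - R \left(-1 + R\right)$)
$F{\left(-1 \right)} D = - (1 - -1) \left(-140\right) = - (1 + 1) \left(-140\right) = \left(-1\right) 2 \left(-140\right) = \left(-2\right) \left(-140\right) = 280$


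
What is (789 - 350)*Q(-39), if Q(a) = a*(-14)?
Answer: 239694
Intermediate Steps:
Q(a) = -14*a
(789 - 350)*Q(-39) = (789 - 350)*(-14*(-39)) = 439*546 = 239694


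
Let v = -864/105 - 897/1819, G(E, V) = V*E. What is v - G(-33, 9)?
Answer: 18353238/63665 ≈ 288.28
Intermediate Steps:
G(E, V) = E*V
v = -555267/63665 (v = -864*1/105 - 897*1/1819 = -288/35 - 897/1819 = -555267/63665 ≈ -8.7217)
v - G(-33, 9) = -555267/63665 - (-33)*9 = -555267/63665 - 1*(-297) = -555267/63665 + 297 = 18353238/63665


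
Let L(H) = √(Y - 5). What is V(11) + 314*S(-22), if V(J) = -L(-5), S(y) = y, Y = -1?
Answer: -6908 - I*√6 ≈ -6908.0 - 2.4495*I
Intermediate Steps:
L(H) = I*√6 (L(H) = √(-1 - 5) = √(-6) = I*√6)
V(J) = -I*√6
V(11) + 314*S(-22) = -I*√6 + 314*(-22) = -I*√6 - 6908 = -6908 - I*√6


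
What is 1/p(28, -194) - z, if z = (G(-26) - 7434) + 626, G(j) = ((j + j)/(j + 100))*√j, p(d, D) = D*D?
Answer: 256225889/37636 + 26*I*√26/37 ≈ 6808.0 + 3.5831*I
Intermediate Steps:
p(d, D) = D²
G(j) = 2*j^(3/2)/(100 + j) (G(j) = ((2*j)/(100 + j))*√j = (2*j/(100 + j))*√j = 2*j^(3/2)/(100 + j))
z = -6808 - 26*I*√26/37 (z = (2*(-26)^(3/2)/(100 - 26) - 7434) + 626 = (2*(-26*I*√26)/74 - 7434) + 626 = (2*(-26*I*√26)*(1/74) - 7434) + 626 = (-26*I*√26/37 - 7434) + 626 = (-7434 - 26*I*√26/37) + 626 = -6808 - 26*I*√26/37 ≈ -6808.0 - 3.5831*I)
1/p(28, -194) - z = 1/((-194)²) - (-6808 - 26*I*√26/37) = 1/37636 + (6808 + 26*I*√26/37) = 256225889/37636 + 26*I*√26/37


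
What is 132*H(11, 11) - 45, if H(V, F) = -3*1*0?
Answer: -45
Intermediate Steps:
H(V, F) = 0 (H(V, F) = -3*0 = 0)
132*H(11, 11) - 45 = 132*0 - 45 = 0 - 45 = -45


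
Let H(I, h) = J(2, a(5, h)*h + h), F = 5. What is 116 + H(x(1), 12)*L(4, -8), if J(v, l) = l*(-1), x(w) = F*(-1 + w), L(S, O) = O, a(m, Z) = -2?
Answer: 20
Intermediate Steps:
x(w) = -5 + 5*w (x(w) = 5*(-1 + w) = -5 + 5*w)
J(v, l) = -l
H(I, h) = h (H(I, h) = -(-2*h + h) = -(-1)*h = h)
116 + H(x(1), 12)*L(4, -8) = 116 + 12*(-8) = 116 - 96 = 20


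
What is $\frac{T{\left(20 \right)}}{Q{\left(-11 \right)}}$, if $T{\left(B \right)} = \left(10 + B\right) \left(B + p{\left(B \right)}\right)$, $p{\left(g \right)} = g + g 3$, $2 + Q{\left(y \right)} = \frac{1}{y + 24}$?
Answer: $-1560$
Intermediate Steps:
$Q{\left(y \right)} = -2 + \frac{1}{24 + y}$ ($Q{\left(y \right)} = -2 + \frac{1}{y + 24} = -2 + \frac{1}{24 + y}$)
$p{\left(g \right)} = 4 g$ ($p{\left(g \right)} = g + 3 g = 4 g$)
$T{\left(B \right)} = 5 B \left(10 + B\right)$ ($T{\left(B \right)} = \left(10 + B\right) \left(B + 4 B\right) = \left(10 + B\right) 5 B = 5 B \left(10 + B\right)$)
$\frac{T{\left(20 \right)}}{Q{\left(-11 \right)}} = \frac{5 \cdot 20 \left(10 + 20\right)}{\frac{1}{24 - 11} \left(-47 - -22\right)} = \frac{5 \cdot 20 \cdot 30}{\frac{1}{13} \left(-47 + 22\right)} = \frac{3000}{\frac{1}{13} \left(-25\right)} = \frac{3000}{- \frac{25}{13}} = 3000 \left(- \frac{13}{25}\right) = -1560$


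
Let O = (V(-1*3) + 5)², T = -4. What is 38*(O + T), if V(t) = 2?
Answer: 1710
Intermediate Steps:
O = 49 (O = (2 + 5)² = 7² = 49)
38*(O + T) = 38*(49 - 4) = 38*45 = 1710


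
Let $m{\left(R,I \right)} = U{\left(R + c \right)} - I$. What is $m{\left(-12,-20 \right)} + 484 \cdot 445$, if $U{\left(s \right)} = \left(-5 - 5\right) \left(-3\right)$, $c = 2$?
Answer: $215430$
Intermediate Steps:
$U{\left(s \right)} = 30$ ($U{\left(s \right)} = \left(-10\right) \left(-3\right) = 30$)
$m{\left(R,I \right)} = 30 - I$
$m{\left(-12,-20 \right)} + 484 \cdot 445 = \left(30 - -20\right) + 484 \cdot 445 = \left(30 + 20\right) + 215380 = 50 + 215380 = 215430$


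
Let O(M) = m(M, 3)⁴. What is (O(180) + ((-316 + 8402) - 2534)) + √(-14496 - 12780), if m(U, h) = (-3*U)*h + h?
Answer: 6836598572273 + 2*I*√6819 ≈ 6.8366e+12 + 165.15*I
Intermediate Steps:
m(U, h) = h - 3*U*h (m(U, h) = -3*U*h + h = h - 3*U*h)
O(M) = (3 - 9*M)⁴ (O(M) = (3*(1 - 3*M))⁴ = (3 - 9*M)⁴)
(O(180) + ((-316 + 8402) - 2534)) + √(-14496 - 12780) = (81*(-1 + 3*180)⁴ + ((-316 + 8402) - 2534)) + √(-14496 - 12780) = (81*(-1 + 540)⁴ + (8086 - 2534)) + √(-27276) = (81*539⁴ + 5552) + 2*I*√6819 = (81*84402451441 + 5552) + 2*I*√6819 = (6836598566721 + 5552) + 2*I*√6819 = 6836598572273 + 2*I*√6819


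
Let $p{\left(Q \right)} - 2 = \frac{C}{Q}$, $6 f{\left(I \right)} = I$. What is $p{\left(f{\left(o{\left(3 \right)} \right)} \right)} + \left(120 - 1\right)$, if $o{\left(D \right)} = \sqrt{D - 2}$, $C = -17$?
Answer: $19$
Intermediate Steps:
$o{\left(D \right)} = \sqrt{-2 + D}$
$f{\left(I \right)} = \frac{I}{6}$
$p{\left(Q \right)} = 2 - \frac{17}{Q}$
$p{\left(f{\left(o{\left(3 \right)} \right)} \right)} + \left(120 - 1\right) = \left(2 - \frac{17}{\frac{1}{6} \sqrt{-2 + 3}}\right) + \left(120 - 1\right) = \left(2 - \frac{17}{\frac{1}{6} \sqrt{1}}\right) + 119 = \left(2 - \frac{17}{\frac{1}{6} \cdot 1}\right) + 119 = \left(2 - 17 \frac{1}{\frac{1}{6}}\right) + 119 = \left(2 - 102\right) + 119 = -100 + 119 = 19$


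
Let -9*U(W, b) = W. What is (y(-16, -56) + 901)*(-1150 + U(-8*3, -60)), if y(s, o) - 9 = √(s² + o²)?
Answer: -3132220/3 - 27536*√53/3 ≈ -1.1109e+6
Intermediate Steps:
y(s, o) = 9 + √(o² + s²) (y(s, o) = 9 + √(s² + o²) = 9 + √(o² + s²))
U(W, b) = -W/9
(y(-16, -56) + 901)*(-1150 + U(-8*3, -60)) = ((9 + √((-56)² + (-16)²)) + 901)*(-1150 - (-8)*3/9) = ((9 + √(3136 + 256)) + 901)*(-1150 - ⅑*(-24)) = ((9 + √3392) + 901)*(-1150 + 8/3) = ((9 + 8*√53) + 901)*(-3442/3) = (910 + 8*√53)*(-3442/3) = -3132220/3 - 27536*√53/3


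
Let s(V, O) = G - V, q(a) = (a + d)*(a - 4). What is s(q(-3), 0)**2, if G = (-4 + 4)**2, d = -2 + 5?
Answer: 0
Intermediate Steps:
d = 3
q(a) = (-4 + a)*(3 + a) (q(a) = (a + 3)*(a - 4) = (3 + a)*(-4 + a) = (-4 + a)*(3 + a))
G = 0 (G = 0**2 = 0)
s(V, O) = -V (s(V, O) = 0 - V = -V)
s(q(-3), 0)**2 = (-(-12 + (-3)**2 - 1*(-3)))**2 = (-(-12 + 9 + 3))**2 = (-1*0)**2 = 0**2 = 0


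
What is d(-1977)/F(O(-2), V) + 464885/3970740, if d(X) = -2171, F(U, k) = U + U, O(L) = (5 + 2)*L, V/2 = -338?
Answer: 215837333/2779518 ≈ 77.653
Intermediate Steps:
V = -676 (V = 2*(-338) = -676)
O(L) = 7*L
F(U, k) = 2*U
d(-1977)/F(O(-2), V) + 464885/3970740 = -2171/(2*(7*(-2))) + 464885/3970740 = -2171/(2*(-14)) + 464885*(1/3970740) = -2171/(-28) + 92977/794148 = -2171*(-1/28) + 92977/794148 = 2171/28 + 92977/794148 = 215837333/2779518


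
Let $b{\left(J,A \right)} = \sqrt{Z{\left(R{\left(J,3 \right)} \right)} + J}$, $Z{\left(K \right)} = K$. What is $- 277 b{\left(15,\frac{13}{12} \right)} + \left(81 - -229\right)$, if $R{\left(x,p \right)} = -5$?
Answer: $310 - 277 \sqrt{10} \approx -565.95$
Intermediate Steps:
$b{\left(J,A \right)} = \sqrt{-5 + J}$
$- 277 b{\left(15,\frac{13}{12} \right)} + \left(81 - -229\right) = - 277 \sqrt{-5 + 15} + \left(81 - -229\right) = - 277 \sqrt{10} + \left(81 + 229\right) = - 277 \sqrt{10} + 310 = 310 - 277 \sqrt{10}$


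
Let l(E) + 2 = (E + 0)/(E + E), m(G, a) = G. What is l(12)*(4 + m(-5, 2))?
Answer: 3/2 ≈ 1.5000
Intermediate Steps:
l(E) = -3/2 (l(E) = -2 + (E + 0)/(E + E) = -2 + E/((2*E)) = -2 + E*(1/(2*E)) = -2 + 1/2 = -3/2)
l(12)*(4 + m(-5, 2)) = -3*(4 - 5)/2 = -3/2*(-1) = 3/2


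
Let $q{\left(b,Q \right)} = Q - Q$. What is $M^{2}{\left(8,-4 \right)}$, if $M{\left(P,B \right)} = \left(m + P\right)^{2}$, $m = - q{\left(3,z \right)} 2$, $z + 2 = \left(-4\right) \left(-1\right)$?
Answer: $4096$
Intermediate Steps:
$z = 2$ ($z = -2 - -4 = -2 + 4 = 2$)
$q{\left(b,Q \right)} = 0$
$m = 0$ ($m = \left(-1\right) 0 \cdot 2 = 0 \cdot 2 = 0$)
$M{\left(P,B \right)} = P^{2}$ ($M{\left(P,B \right)} = \left(0 + P\right)^{2} = P^{2}$)
$M^{2}{\left(8,-4 \right)} = \left(8^{2}\right)^{2} = 64^{2} = 4096$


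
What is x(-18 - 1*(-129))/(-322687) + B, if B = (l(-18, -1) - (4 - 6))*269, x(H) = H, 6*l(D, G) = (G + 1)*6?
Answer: 173605495/322687 ≈ 538.00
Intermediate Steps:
l(D, G) = 1 + G (l(D, G) = ((G + 1)*6)/6 = ((1 + G)*6)/6 = (6 + 6*G)/6 = 1 + G)
B = 538 (B = ((1 - 1) - (4 - 6))*269 = (0 - 1*(-2))*269 = (0 + 2)*269 = 2*269 = 538)
x(-18 - 1*(-129))/(-322687) + B = (-18 - 1*(-129))/(-322687) + 538 = (-18 + 129)*(-1/322687) + 538 = 111*(-1/322687) + 538 = -111/322687 + 538 = 173605495/322687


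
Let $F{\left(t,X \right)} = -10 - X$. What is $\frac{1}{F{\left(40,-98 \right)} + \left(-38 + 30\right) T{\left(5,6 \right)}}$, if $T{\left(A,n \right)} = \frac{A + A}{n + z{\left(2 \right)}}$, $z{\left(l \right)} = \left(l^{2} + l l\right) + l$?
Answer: $\frac{1}{83} \approx 0.012048$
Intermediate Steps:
$z{\left(l \right)} = l + 2 l^{2}$ ($z{\left(l \right)} = \left(l^{2} + l^{2}\right) + l = 2 l^{2} + l = l + 2 l^{2}$)
$T{\left(A,n \right)} = \frac{2 A}{10 + n}$ ($T{\left(A,n \right)} = \frac{A + A}{n + 2 \left(1 + 2 \cdot 2\right)} = \frac{2 A}{n + 2 \left(1 + 4\right)} = \frac{2 A}{n + 2 \cdot 5} = \frac{2 A}{n + 10} = \frac{2 A}{10 + n}$)
$\frac{1}{F{\left(40,-98 \right)} + \left(-38 + 30\right) T{\left(5,6 \right)}} = \frac{1}{\left(-10 - -98\right) + \left(-38 + 30\right) 2 \cdot 5 \frac{1}{10 + 6}} = \frac{1}{\left(-10 + 98\right) - 8 \cdot 2 \cdot 5 \cdot \frac{1}{16}} = \frac{1}{88 - 8 \cdot 2 \cdot 5 \cdot \frac{1}{16}} = \frac{1}{88 - 5} = \frac{1}{83}$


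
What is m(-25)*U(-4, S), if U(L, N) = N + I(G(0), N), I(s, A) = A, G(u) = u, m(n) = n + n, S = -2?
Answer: 200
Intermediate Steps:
m(n) = 2*n
U(L, N) = 2*N (U(L, N) = N + N = 2*N)
m(-25)*U(-4, S) = (2*(-25))*(2*(-2)) = -50*(-4) = 200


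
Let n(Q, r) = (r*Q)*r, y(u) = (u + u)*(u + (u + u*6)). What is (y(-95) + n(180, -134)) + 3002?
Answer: 3379482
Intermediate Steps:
y(u) = 16*u² (y(u) = (2*u)*(u + (u + 6*u)) = (2*u)*(u + 7*u) = (2*u)*(8*u) = 16*u²)
n(Q, r) = Q*r² (n(Q, r) = (Q*r)*r = Q*r²)
(y(-95) + n(180, -134)) + 3002 = (16*(-95)² + 180*(-134)²) + 3002 = (16*9025 + 180*17956) + 3002 = (144400 + 3232080) + 3002 = 3376480 + 3002 = 3379482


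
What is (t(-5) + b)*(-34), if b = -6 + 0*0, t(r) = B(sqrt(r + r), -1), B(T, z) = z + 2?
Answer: 170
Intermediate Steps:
B(T, z) = 2 + z
t(r) = 1 (t(r) = 2 - 1 = 1)
b = -6 (b = -6 + 0 = -6)
(t(-5) + b)*(-34) = (1 - 6)*(-34) = -5*(-34) = 170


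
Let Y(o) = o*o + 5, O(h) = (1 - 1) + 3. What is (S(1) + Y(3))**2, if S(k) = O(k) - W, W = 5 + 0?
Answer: 144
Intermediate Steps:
W = 5
O(h) = 3 (O(h) = 0 + 3 = 3)
S(k) = -2 (S(k) = 3 - 1*5 = 3 - 5 = -2)
Y(o) = 5 + o**2 (Y(o) = o**2 + 5 = 5 + o**2)
(S(1) + Y(3))**2 = (-2 + (5 + 3**2))**2 = (-2 + (5 + 9))**2 = (-2 + 14)**2 = 12**2 = 144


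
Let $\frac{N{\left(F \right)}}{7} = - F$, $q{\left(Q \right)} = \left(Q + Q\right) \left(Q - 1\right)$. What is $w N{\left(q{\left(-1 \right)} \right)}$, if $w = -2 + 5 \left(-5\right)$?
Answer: $756$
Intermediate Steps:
$q{\left(Q \right)} = 2 Q \left(-1 + Q\right)$
$N{\left(F \right)} = - 7 F$ ($N{\left(F \right)} = 7 \left(- F\right) = - 7 F$)
$w = -27$ ($w = -2 - 25 = -27$)
$w N{\left(q{\left(-1 \right)} \right)} = - 27 \left(- 7 \cdot 2 \left(-1\right) \left(-1 - 1\right)\right) = - 27 \left(- 7 \cdot 2 \left(-1\right) \left(-2\right)\right) = - 27 \left(\left(-7\right) 4\right) = \left(-27\right) \left(-28\right) = 756$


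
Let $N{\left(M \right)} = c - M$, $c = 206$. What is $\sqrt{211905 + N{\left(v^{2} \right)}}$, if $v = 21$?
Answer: $\sqrt{211670} \approx 460.08$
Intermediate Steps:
$N{\left(M \right)} = 206 - M$
$\sqrt{211905 + N{\left(v^{2} \right)}} = \sqrt{211905 + \left(206 - 21^{2}\right)} = \sqrt{211905 + \left(206 - 441\right)} = \sqrt{211905 - 235} = \sqrt{211670}$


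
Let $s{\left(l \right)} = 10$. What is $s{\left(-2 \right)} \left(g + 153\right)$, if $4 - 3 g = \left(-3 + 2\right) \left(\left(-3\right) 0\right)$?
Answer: $\frac{4630}{3} \approx 1543.3$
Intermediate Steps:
$g = \frac{4}{3}$ ($g = \frac{4}{3} - \frac{\left(-3 + 2\right) \left(\left(-3\right) 0\right)}{3} = \frac{4}{3} - \frac{\left(-1\right) 0}{3} = \frac{4}{3} - 0 = \frac{4}{3} + 0 = \frac{4}{3} \approx 1.3333$)
$s{\left(-2 \right)} \left(g + 153\right) = 10 \left(\frac{4}{3} + 153\right) = 10 \cdot \frac{463}{3} = \frac{4630}{3}$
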